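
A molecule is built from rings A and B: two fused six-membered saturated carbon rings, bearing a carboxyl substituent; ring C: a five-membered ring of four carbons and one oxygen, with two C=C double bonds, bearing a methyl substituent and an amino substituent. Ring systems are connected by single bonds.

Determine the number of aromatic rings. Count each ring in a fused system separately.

Ring A has only sp³ atoms, so it is not fully conjugated — not aromatic (cyclohexane ring).
Ring B has only sp³ atoms, so it is not fully conjugated — not aromatic (cyclohexane ring).
Ring C has a continuous p-orbital overlap around the ring; 2 ring double bonds (4 π electrons) plus a heteroatom lone pair (2) give 6 π electrons. That satisfies 4n+2 with n=1, so ring C is aromatic (furan).
Aromatic: C. Total: 1.

1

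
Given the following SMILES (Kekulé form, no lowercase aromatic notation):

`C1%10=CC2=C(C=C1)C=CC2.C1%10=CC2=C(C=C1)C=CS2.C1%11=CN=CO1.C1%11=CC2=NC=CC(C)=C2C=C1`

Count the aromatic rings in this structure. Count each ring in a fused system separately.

6

The SMILES encodes a six-membered carbon ring with three alternating C=C double bonds, fused to a five-membered carbon ring containing one C=C double bond and one sp³ carbon; a six-membered carbon ring with three alternating C=C double bonds, fused to a five-membered ring containing one sulfur and two C=C double bonds; a five-membered ring with an oxygen at position 1 and a nitrogen at position 3 (in a C=N bond), with two double bonds; two fused six-membered rings, each with three alternating double bonds; one ring is all carbon and the other has one ring nitrogen.
The 6-membered ring has a continuous p-orbital overlap around the ring; 3 ring double bonds give 6 π electrons. Since 6 = 4n+2 (n=1), it is aromatic (benzene ring).
The 5-membered ring has one sp³ carbon, so it is not fully conjugated — not aromatic (cyclopentene ring).
The fused 6/5-membered bicyclic (with one sulfur) is a single π system with 9 sp² atoms and 10 π electrons from ring double bonds plus a heteroatom lone pair. 10 = 4(2)+2, so the system is aromatic and both rings count as aromatic (benzothiophene).
The 5-membered ring with one oxygen and one =N– has a continuous p-orbital overlap around the ring; 2 ring double bonds (4 π electrons) plus a heteroatom lone pair (2) give 6 π electrons. That satisfies 4n+2 with n=1, so it is aromatic (oxazole).
The fused 6/6-membered bicyclic (with one nitrogen) is a single π system with 10 sp² atoms and 10 π electrons from ring double bonds. 10 = 4(2)+2, so the system is aromatic and both rings count as aromatic (quinoline).
6 of the 7 rings are aromatic. Total: 6.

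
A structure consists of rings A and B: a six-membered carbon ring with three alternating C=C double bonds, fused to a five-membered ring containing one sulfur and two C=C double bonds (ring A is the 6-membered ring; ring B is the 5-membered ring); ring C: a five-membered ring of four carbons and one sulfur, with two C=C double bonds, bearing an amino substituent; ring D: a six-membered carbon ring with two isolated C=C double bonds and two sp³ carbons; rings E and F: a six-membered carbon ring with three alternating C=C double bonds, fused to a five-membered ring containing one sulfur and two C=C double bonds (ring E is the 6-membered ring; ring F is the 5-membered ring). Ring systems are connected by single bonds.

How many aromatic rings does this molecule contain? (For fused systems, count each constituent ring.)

Rings A and B form a fused bicyclic system (with one sulfur) with 9 sp² atoms and 10 π electrons from ring double bonds plus a heteroatom lone pair. 10 = 4(2)+2, so the system is aromatic and both rings count as aromatic (benzothiophene).
Ring C is fully conjugated (every ring atom contributes a p orbital); 2 ring double bonds (4 π electrons) plus a heteroatom lone pair (2) give 6 π electrons. Since 6 = 4n+2 (n=1), ring C is aromatic (thiophene).
Ring D has two sp³ carbons, so it is not fully conjugated — not aromatic (1,4-cyclohexadiene).
Rings E and F form a fused bicyclic system (with one sulfur) with 9 sp² atoms and 10 π electrons from ring double bonds plus a heteroatom lone pair. 10 = 4(2)+2, so the system is aromatic and both rings count as aromatic (benzothiophene).
Aromatic: A, B, C, E, F. Total: 5.

5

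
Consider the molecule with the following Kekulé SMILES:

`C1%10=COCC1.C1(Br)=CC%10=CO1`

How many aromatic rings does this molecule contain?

The SMILES encodes a five-membered ring of four carbons and one oxygen, with one C=C double bond and two sp³ carbons; a five-membered ring of four carbons and one oxygen, with two C=C double bonds.
The 5-membered ring with one oxygen has two sp³ carbons, so it is not fully conjugated — not aromatic (2,3-dihydrofuran).
The second 5-membered ring with one oxygen is planar and fully conjugated; 2 ring double bonds (4 π electrons) plus a heteroatom lone pair (2) give 6 π electrons. 6 = 4(1)+2, so it is aromatic (furan).
1 of the 2 rings is aromatic. Total: 1.

1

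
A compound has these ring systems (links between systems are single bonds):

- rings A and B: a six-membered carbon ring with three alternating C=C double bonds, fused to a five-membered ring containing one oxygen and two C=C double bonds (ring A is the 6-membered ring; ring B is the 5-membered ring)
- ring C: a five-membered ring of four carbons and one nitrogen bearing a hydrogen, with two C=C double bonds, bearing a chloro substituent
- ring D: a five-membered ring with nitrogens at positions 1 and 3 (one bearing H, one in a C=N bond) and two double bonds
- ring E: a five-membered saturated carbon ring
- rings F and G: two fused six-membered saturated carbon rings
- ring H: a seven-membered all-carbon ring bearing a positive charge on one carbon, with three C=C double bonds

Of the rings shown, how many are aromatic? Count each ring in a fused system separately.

5

Rings A and B form a fused bicyclic system (with one oxygen) with 9 sp² atoms and 10 π electrons from ring double bonds plus a heteroatom lone pair. 10 = 4(2)+2, so the system is aromatic and both rings count as aromatic (benzofuran).
Ring C has a continuous p-orbital overlap around the ring; 2 ring double bonds (4 π electrons) plus a heteroatom lone pair (2) give 6 π electrons. Since 6 = 4n+2 (n=1), ring C is aromatic (pyrrole).
Ring D is planar and fully conjugated; 2 ring double bonds (4 π electrons) plus a heteroatom lone pair (2) give 6 π electrons. That satisfies 4n+2 with n=1, so ring D is aromatic (imidazole).
Ring E has only sp³ atoms, so it is not fully conjugated — not aromatic (cyclopentane).
Ring F has only sp³ atoms, so it is not fully conjugated — not aromatic (cyclohexane ring).
Ring G has only sp³ atoms, so it is not fully conjugated — not aromatic (cyclohexane ring).
Ring H is planar and fully conjugated; 3 ring double bonds (6 π electrons) plus the carbocation's empty p orbital (0, but keeps the ring conjugated) give 6 π electrons. 6 = 4(1)+2, so ring H is aromatic (tropylium cation).
Aromatic: A, B, C, D, H. Total: 5.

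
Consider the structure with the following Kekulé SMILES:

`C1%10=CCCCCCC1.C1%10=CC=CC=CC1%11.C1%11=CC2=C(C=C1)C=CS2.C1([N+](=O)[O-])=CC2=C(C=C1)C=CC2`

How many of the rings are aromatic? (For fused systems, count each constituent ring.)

3

The SMILES encodes an eight-membered carbon ring with one C=C double bond; a seven-membered carbon ring with three C=C double bonds and one sp³ carbon; a six-membered carbon ring with three alternating C=C double bonds, fused to a five-membered ring containing one sulfur and two C=C double bonds; a six-membered carbon ring with three alternating C=C double bonds, fused to a five-membered carbon ring containing one C=C double bond and one sp³ carbon.
The 8-membered ring has six sp³ carbons, so it is not fully conjugated — not aromatic (cyclooctene).
The 7-membered ring has one sp³ carbon, so it is not fully conjugated — not aromatic (cycloheptatriene).
The fused 6/5-membered bicyclic (with one sulfur) is a single π system with 9 sp² atoms and 10 π electrons from ring double bonds plus a heteroatom lone pair. 10 = 4(2)+2, so the system is aromatic and both rings count as aromatic (benzothiophene).
The 6-membered ring is fully conjugated (every ring atom contributes a p orbital); 3 ring double bonds give 6 π electrons. 6 = 4(1)+2, so it is aromatic (benzene ring).
The 5-membered ring has one sp³ carbon, so it is not fully conjugated — not aromatic (cyclopentene ring).
3 of the 6 rings are aromatic. Total: 3.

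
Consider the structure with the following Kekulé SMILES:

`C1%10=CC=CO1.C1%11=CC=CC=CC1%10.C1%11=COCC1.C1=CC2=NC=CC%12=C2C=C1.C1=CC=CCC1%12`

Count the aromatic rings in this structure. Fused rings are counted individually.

3

The SMILES encodes a five-membered ring of four carbons and one oxygen, with two C=C double bonds; a seven-membered carbon ring with three C=C double bonds and one sp³ carbon; a five-membered ring of four carbons and one oxygen, with one C=C double bond and two sp³ carbons; two fused six-membered rings, each with three alternating double bonds; one ring is all carbon and the other has one ring nitrogen; a six-membered carbon ring with two conjugated C=C double bonds and two sp³ carbons.
The 5-membered ring with one oxygen is fully conjugated (every ring atom contributes a p orbital); 2 ring double bonds (4 π electrons) plus a heteroatom lone pair (2) give 6 π electrons. That satisfies 4n+2 with n=1, so it is aromatic (furan).
The 7-membered ring has one sp³ carbon, so it is not fully conjugated — not aromatic (cycloheptatriene).
The second 5-membered ring with one oxygen has two sp³ carbons, so it is not fully conjugated — not aromatic (2,3-dihydrofuran).
The fused 6/6-membered bicyclic (with one nitrogen) is a single π system with 10 sp² atoms and 10 π electrons from ring double bonds. 10 = 4(2)+2, so the system is aromatic and both rings count as aromatic (quinoline).
The 6-membered ring has two sp³ carbons, so it is not fully conjugated — not aromatic (1,3-cyclohexadiene).
3 of the 6 rings are aromatic. Total: 3.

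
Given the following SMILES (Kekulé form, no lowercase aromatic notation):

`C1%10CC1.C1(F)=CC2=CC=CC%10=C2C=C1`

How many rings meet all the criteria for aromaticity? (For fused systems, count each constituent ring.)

2

The SMILES encodes a three-membered saturated carbon ring; two fused six-membered carbon rings, each with three alternating C=C double bonds.
The 3-membered ring has only sp³ atoms, so it is not fully conjugated — not aromatic (cyclopropane).
The fused 6/6-membered bicyclic is a single π system with 10 sp² atoms and 10 π electrons from ring double bonds. 10 = 4(2)+2, so the system is aromatic and both rings count as aromatic (naphthalene).
2 of the 3 rings are aromatic. Total: 2.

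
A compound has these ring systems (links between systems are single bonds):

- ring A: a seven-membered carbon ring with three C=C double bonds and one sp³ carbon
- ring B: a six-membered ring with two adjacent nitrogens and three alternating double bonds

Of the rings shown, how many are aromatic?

Ring A has one sp³ carbon, so it is not fully conjugated — not aromatic (cycloheptatriene).
Ring B is planar and fully conjugated; 3 ring double bonds give 6 π electrons. That satisfies 4n+2 with n=1, so ring B is aromatic (pyridazine).
Aromatic: B. Total: 1.

1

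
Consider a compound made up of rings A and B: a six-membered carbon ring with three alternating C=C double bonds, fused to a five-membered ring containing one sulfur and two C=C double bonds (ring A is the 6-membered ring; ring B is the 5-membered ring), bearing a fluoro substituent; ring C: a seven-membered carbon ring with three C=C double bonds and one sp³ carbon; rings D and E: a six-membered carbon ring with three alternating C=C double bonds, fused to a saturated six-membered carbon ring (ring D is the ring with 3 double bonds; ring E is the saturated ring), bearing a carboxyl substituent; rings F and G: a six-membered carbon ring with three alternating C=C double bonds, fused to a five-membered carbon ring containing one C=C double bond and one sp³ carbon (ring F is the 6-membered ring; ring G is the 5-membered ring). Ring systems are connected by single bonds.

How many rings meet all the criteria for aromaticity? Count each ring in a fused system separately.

4

Rings A and B form a fused bicyclic system (with one sulfur) with 9 sp² atoms and 10 π electrons from ring double bonds plus a heteroatom lone pair. 10 = 4(2)+2, so the system is aromatic and both rings count as aromatic (benzothiophene).
Ring C has one sp³ carbon, so it is not fully conjugated — not aromatic (cycloheptatriene).
Ring D has a continuous p-orbital overlap around the ring; 3 ring double bonds give 6 π electrons. That satisfies 4n+2 with n=1, so ring D is aromatic (benzene ring).
Ring E has four sp³ carbons, so it is not fully conjugated — not aromatic (cyclohexane ring).
Ring F has a continuous p-orbital overlap around the ring; 3 ring double bonds give 6 π electrons. 6 = 4(1)+2, so ring F is aromatic (benzene ring).
Ring G has one sp³ carbon, so it is not fully conjugated — not aromatic (cyclopentene ring).
Aromatic: A, B, D, F. Total: 4.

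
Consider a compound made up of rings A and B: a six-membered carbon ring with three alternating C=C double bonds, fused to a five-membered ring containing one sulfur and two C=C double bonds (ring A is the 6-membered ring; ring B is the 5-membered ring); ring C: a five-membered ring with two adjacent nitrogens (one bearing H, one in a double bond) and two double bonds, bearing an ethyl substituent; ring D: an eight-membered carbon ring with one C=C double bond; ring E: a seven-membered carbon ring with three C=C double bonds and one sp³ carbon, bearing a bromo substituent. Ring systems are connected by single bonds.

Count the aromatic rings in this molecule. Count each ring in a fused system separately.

3

Rings A and B form a fused bicyclic system (with one sulfur) with 9 sp² atoms and 10 π electrons from ring double bonds plus a heteroatom lone pair. 10 = 4(2)+2, so the system is aromatic and both rings count as aromatic (benzothiophene).
Ring C has a continuous p-orbital overlap around the ring; 2 ring double bonds (4 π electrons) plus a heteroatom lone pair (2) give 6 π electrons. 6 = 4(1)+2, so ring C is aromatic (pyrazole).
Ring D has six sp³ carbons, so it is not fully conjugated — not aromatic (cyclooctene).
Ring E has one sp³ carbon, so it is not fully conjugated — not aromatic (cycloheptatriene).
Aromatic: A, B, C. Total: 3.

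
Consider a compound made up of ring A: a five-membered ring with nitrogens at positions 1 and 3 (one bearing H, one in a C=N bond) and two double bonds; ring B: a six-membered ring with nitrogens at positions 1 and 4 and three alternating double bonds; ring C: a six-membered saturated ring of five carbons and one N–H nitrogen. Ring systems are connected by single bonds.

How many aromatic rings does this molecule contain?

Ring A is fully conjugated (every ring atom contributes a p orbital); 2 ring double bonds (4 π electrons) plus a heteroatom lone pair (2) give 6 π electrons. 6 = 4(1)+2, so ring A is aromatic (imidazole).
Ring B is fully conjugated (every ring atom contributes a p orbital); 3 ring double bonds give 6 π electrons. 6 = 4(1)+2, so ring B is aromatic (pyrazine).
Ring C has only sp³ atoms, so it is not fully conjugated — not aromatic (piperidine).
Aromatic: A, B. Total: 2.

2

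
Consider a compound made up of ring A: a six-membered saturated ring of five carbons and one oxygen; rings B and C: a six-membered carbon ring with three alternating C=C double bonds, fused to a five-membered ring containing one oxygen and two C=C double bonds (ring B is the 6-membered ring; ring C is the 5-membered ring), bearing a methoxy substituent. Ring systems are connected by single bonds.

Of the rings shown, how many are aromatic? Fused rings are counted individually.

Ring A has only sp³ atoms, so it is not fully conjugated — not aromatic (tetrahydropyran).
Rings B and C form a fused bicyclic system (with one oxygen) with 9 sp² atoms and 10 π electrons from ring double bonds plus a heteroatom lone pair. 10 = 4(2)+2, so the system is aromatic and both rings count as aromatic (benzofuran).
Aromatic: B, C. Total: 2.

2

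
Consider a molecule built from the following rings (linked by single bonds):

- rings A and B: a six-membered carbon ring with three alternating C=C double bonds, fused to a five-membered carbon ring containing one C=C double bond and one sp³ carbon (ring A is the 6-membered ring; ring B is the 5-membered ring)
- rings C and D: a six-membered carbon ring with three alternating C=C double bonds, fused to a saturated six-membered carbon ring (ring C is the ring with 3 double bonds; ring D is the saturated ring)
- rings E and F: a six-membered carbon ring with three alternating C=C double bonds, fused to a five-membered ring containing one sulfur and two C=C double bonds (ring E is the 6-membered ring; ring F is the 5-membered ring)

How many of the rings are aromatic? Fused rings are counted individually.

Ring A has a continuous p-orbital overlap around the ring; 3 ring double bonds give 6 π electrons. 6 = 4(1)+2, so ring A is aromatic (benzene ring).
Ring B has one sp³ carbon, so it is not fully conjugated — not aromatic (cyclopentene ring).
Ring C is planar and fully conjugated; 3 ring double bonds give 6 π electrons. 6 = 4(1)+2, so ring C is aromatic (benzene ring).
Ring D has four sp³ carbons, so it is not fully conjugated — not aromatic (cyclohexane ring).
Rings E and F form a fused bicyclic system (with one sulfur) with 9 sp² atoms and 10 π electrons from ring double bonds plus a heteroatom lone pair. 10 = 4(2)+2, so the system is aromatic and both rings count as aromatic (benzothiophene).
Aromatic: A, C, E, F. Total: 4.

4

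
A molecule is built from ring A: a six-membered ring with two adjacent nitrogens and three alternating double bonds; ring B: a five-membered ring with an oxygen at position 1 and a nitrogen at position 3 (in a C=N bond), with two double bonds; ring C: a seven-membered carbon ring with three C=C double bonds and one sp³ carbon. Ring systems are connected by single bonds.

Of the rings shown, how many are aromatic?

Ring A is fully conjugated (every ring atom contributes a p orbital); 3 ring double bonds give 6 π electrons. That satisfies 4n+2 with n=1, so ring A is aromatic (pyridazine).
Ring B is planar and fully conjugated; 2 ring double bonds (4 π electrons) plus a heteroatom lone pair (2) give 6 π electrons. That satisfies 4n+2 with n=1, so ring B is aromatic (oxazole).
Ring C has one sp³ carbon, so it is not fully conjugated — not aromatic (cycloheptatriene).
Aromatic: A, B. Total: 2.

2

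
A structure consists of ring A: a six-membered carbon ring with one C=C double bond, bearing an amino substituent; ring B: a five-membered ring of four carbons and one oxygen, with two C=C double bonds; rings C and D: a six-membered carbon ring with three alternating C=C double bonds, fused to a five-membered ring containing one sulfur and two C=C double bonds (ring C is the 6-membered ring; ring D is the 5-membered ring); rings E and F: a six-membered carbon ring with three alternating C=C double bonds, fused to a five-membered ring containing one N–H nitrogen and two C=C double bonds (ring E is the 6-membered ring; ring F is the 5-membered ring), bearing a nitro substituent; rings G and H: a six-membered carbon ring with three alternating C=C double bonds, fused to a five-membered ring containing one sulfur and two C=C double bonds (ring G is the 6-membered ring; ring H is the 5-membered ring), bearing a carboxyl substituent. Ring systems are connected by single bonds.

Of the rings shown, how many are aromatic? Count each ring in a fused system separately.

Ring A has four sp³ carbons, so it is not fully conjugated — not aromatic (cyclohexene).
Ring B has a continuous p-orbital overlap around the ring; 2 ring double bonds (4 π electrons) plus a heteroatom lone pair (2) give 6 π electrons. Since 6 = 4n+2 (n=1), ring B is aromatic (furan).
Rings C and D form a fused bicyclic system (with one sulfur) with 9 sp² atoms and 10 π electrons from ring double bonds plus a heteroatom lone pair. 10 = 4(2)+2, so the system is aromatic and both rings count as aromatic (benzothiophene).
Rings E and F form a fused bicyclic system (with one N–H) with 9 sp² atoms and 10 π electrons from ring double bonds plus a heteroatom lone pair. 10 = 4(2)+2, so the system is aromatic and both rings count as aromatic (indole).
Rings G and H form a fused bicyclic system (with one sulfur) with 9 sp² atoms and 10 π electrons from ring double bonds plus a heteroatom lone pair. 10 = 4(2)+2, so the system is aromatic and both rings count as aromatic (benzothiophene).
Aromatic: B, C, D, E, F, G, H. Total: 7.

7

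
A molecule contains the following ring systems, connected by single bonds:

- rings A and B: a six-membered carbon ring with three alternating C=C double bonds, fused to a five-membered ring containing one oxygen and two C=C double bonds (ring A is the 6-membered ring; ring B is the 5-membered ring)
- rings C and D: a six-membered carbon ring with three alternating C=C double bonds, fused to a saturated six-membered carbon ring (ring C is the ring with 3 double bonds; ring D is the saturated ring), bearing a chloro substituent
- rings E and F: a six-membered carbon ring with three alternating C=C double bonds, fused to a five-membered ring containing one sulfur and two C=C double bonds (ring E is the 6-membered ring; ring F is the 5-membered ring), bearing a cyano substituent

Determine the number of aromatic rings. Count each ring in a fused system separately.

Rings A and B form a fused bicyclic system (with one oxygen) with 9 sp² atoms and 10 π electrons from ring double bonds plus a heteroatom lone pair. 10 = 4(2)+2, so the system is aromatic and both rings count as aromatic (benzofuran).
Ring C is planar and fully conjugated; 3 ring double bonds give 6 π electrons. 6 = 4(1)+2, so ring C is aromatic (benzene ring).
Ring D has four sp³ carbons, so it is not fully conjugated — not aromatic (cyclohexane ring).
Rings E and F form a fused bicyclic system (with one sulfur) with 9 sp² atoms and 10 π electrons from ring double bonds plus a heteroatom lone pair. 10 = 4(2)+2, so the system is aromatic and both rings count as aromatic (benzothiophene).
Aromatic: A, B, C, E, F. Total: 5.

5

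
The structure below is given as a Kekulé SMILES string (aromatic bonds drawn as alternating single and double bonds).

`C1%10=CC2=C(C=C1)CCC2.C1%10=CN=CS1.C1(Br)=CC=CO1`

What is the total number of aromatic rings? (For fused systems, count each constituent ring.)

The SMILES encodes a six-membered carbon ring with three alternating C=C double bonds, fused to a saturated five-membered carbon ring; a five-membered ring with a sulfur at position 1 and a nitrogen at position 3 (in a C=N bond), with two double bonds; a five-membered ring of four carbons and one oxygen, with two C=C double bonds.
The 6-membered ring is fully conjugated (every ring atom contributes a p orbital); 3 ring double bonds give 6 π electrons. That satisfies 4n+2 with n=1, so it is aromatic (benzene ring).
The 5-membered ring has three sp³ carbons, so it is not fully conjugated — not aromatic (cyclopentane ring).
The 5-membered ring with one sulfur and one =N– is planar and fully conjugated; 2 ring double bonds (4 π electrons) plus a heteroatom lone pair (2) give 6 π electrons. 6 = 4(1)+2, so it is aromatic (thiazole).
The 5-membered ring with one oxygen is planar and fully conjugated; 2 ring double bonds (4 π electrons) plus a heteroatom lone pair (2) give 6 π electrons. That satisfies 4n+2 with n=1, so it is aromatic (furan).
3 of the 4 rings are aromatic. Total: 3.

3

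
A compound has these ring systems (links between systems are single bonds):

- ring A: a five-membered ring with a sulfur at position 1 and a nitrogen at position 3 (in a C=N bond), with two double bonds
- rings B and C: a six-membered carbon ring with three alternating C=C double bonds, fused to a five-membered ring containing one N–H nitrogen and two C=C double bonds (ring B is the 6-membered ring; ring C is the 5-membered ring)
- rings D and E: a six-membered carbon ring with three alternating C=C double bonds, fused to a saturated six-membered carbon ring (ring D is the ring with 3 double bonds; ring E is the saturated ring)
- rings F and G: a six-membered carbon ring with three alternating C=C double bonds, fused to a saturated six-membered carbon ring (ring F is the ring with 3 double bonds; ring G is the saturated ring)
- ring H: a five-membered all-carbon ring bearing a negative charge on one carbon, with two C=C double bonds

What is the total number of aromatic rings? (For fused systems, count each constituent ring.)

6

Ring A has a continuous p-orbital overlap around the ring; 2 ring double bonds (4 π electrons) plus a heteroatom lone pair (2) give 6 π electrons. Since 6 = 4n+2 (n=1), ring A is aromatic (thiazole).
Rings B and C form a fused bicyclic system (with one N–H) with 9 sp² atoms and 10 π electrons from ring double bonds plus a heteroatom lone pair. 10 = 4(2)+2, so the system is aromatic and both rings count as aromatic (indole).
Ring D has a continuous p-orbital overlap around the ring; 3 ring double bonds give 6 π electrons. 6 = 4(1)+2, so ring D is aromatic (benzene ring).
Ring E has four sp³ carbons, so it is not fully conjugated — not aromatic (cyclohexane ring).
Ring F is planar and fully conjugated; 3 ring double bonds give 6 π electrons. That satisfies 4n+2 with n=1, so ring F is aromatic (benzene ring).
Ring G has four sp³ carbons, so it is not fully conjugated — not aromatic (cyclohexane ring).
Ring H has a continuous p-orbital overlap around the ring; 2 ring double bonds (4 π electrons) plus the carbanion lone pair (2) give 6 π electrons. That satisfies 4n+2 with n=1, so ring H is aromatic (cyclopentadienyl anion).
Aromatic: A, B, C, D, F, H. Total: 6.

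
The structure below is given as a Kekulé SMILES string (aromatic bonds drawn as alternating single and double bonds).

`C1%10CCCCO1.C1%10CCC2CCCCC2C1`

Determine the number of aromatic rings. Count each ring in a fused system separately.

0

The SMILES encodes a six-membered saturated ring of five carbons and one oxygen; two fused six-membered saturated carbon rings.
The 6-membered ring with one oxygen has only sp³ atoms, so it is not fully conjugated — not aromatic (tetrahydropyran).
The 6-membered ring has only sp³ atoms, so it is not fully conjugated — not aromatic (cyclohexane ring).
The second 6-membered ring has only sp³ atoms, so it is not fully conjugated — not aromatic (cyclohexane ring).
None of the rings are aromatic. Total: 0.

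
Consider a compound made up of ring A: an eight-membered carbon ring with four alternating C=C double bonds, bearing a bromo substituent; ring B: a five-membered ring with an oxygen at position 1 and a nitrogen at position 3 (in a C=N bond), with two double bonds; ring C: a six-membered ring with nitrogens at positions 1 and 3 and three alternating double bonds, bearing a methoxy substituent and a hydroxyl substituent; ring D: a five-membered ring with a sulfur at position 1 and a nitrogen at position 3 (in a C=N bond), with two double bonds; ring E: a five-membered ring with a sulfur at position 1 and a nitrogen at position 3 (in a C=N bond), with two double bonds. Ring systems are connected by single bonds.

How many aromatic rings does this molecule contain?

4

Ring A has only sp² ring atoms; a planar conformation would have a fully conjugated π system of 8 electrons. But 8 = 4(2), which is 4n not 4n+2, so ring A is not aromatic (cyclooctatetraene) — cyclooctatetraene distorts into a non-planar tub to avoid antiaromaticity.
Ring B is planar and fully conjugated; 2 ring double bonds (4 π electrons) plus a heteroatom lone pair (2) give 6 π electrons. 6 = 4(1)+2, so ring B is aromatic (oxazole).
Ring C is fully conjugated (every ring atom contributes a p orbital); 3 ring double bonds give 6 π electrons. That satisfies 4n+2 with n=1, so ring C is aromatic (pyrimidine).
Ring D is fully conjugated (every ring atom contributes a p orbital); 2 ring double bonds (4 π electrons) plus a heteroatom lone pair (2) give 6 π electrons. 6 = 4(1)+2, so ring D is aromatic (thiazole).
Ring E is planar and fully conjugated; 2 ring double bonds (4 π electrons) plus a heteroatom lone pair (2) give 6 π electrons. That satisfies 4n+2 with n=1, so ring E is aromatic (thiazole).
Aromatic: B, C, D, E. Total: 4.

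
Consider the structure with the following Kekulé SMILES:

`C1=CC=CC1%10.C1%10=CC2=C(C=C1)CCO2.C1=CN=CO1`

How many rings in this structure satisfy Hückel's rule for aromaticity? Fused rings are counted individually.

The SMILES encodes a five-membered carbon ring with two conjugated C=C double bonds and one sp³ carbon; a six-membered carbon ring with three alternating C=C double bonds, fused to a five-membered ring containing one oxygen and two sp³ carbons; a five-membered ring with an oxygen at position 1 and a nitrogen at position 3 (in a C=N bond), with two double bonds.
The 5-membered ring has one sp³ carbon, so it is not fully conjugated — not aromatic (cyclopentadiene).
The 6-membered ring is planar and fully conjugated; 3 ring double bonds give 6 π electrons. Since 6 = 4n+2 (n=1), it is aromatic (benzene ring).
The 5-membered ring with one oxygen has two sp³ carbons, so it is not fully conjugated — not aromatic (oxolane ring).
The 5-membered ring with one oxygen and one =N– has a continuous p-orbital overlap around the ring; 2 ring double bonds (4 π electrons) plus a heteroatom lone pair (2) give 6 π electrons. Since 6 = 4n+2 (n=1), it is aromatic (oxazole).
2 of the 4 rings are aromatic. Total: 2.

2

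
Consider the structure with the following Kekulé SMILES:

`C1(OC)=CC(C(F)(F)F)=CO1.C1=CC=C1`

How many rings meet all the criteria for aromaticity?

1

The SMILES encodes a five-membered ring of four carbons and one oxygen, with two C=C double bonds; a four-membered carbon ring with two alternating C=C double bonds.
The 5-membered ring with one oxygen is planar and fully conjugated; 2 ring double bonds (4 π electrons) plus a heteroatom lone pair (2) give 6 π electrons. That satisfies 4n+2 with n=1, so it is aromatic (furan).
The 4-membered ring has only sp² ring atoms; a planar conformation would have a fully conjugated π system of 4 electrons. But 4 = 4(1), which is 4n not 4n+2, so it is not aromatic (cyclobutadiene) — cyclobutadiene is antiaromatic and distorts to a rectangle.
1 of the 2 rings is aromatic. Total: 1.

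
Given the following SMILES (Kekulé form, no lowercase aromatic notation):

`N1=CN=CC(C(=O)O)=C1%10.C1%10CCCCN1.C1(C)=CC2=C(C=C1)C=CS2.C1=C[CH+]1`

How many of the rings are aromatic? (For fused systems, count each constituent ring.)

4

The SMILES encodes a six-membered ring with nitrogens at positions 1 and 3 and three alternating double bonds; a six-membered saturated ring of five carbons and one N–H nitrogen; a six-membered carbon ring with three alternating C=C double bonds, fused to a five-membered ring containing one sulfur and two C=C double bonds; a three-membered all-carbon ring bearing a positive charge on one carbon, with one C=C double bond.
The 6-membered ring with two nitrogens (1,3) has a continuous p-orbital overlap around the ring; 3 ring double bonds give 6 π electrons. That satisfies 4n+2 with n=1, so it is aromatic (pyrimidine).
The 6-membered ring with one N–H has only sp³ atoms, so it is not fully conjugated — not aromatic (piperidine).
The fused 6/5-membered bicyclic (with one sulfur) is a single π system with 9 sp² atoms and 10 π electrons from ring double bonds plus a heteroatom lone pair. 10 = 4(2)+2, so the system is aromatic and both rings count as aromatic (benzothiophene).
The 3-membered ring is fully conjugated (every ring atom contributes a p orbital); 1 ring double bond (2 π electrons) plus the carbocation's empty p orbital (0, but keeps the ring conjugated) give 2 π electrons. That satisfies 4n+2 with n=0, so it is aromatic (cyclopropenyl cation).
4 of the 5 rings are aromatic. Total: 4.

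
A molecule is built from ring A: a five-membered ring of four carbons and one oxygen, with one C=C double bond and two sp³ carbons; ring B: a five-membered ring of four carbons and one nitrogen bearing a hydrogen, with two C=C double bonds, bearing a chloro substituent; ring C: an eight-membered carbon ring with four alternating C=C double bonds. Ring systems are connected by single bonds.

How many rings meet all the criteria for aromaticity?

1

Ring A has two sp³ carbons, so it is not fully conjugated — not aromatic (2,3-dihydrofuran).
Ring B is planar and fully conjugated; 2 ring double bonds (4 π electrons) plus a heteroatom lone pair (2) give 6 π electrons. Since 6 = 4n+2 (n=1), ring B is aromatic (pyrrole).
Ring C has only sp² ring atoms; a planar conformation would have a fully conjugated π system of 8 electrons. But 8 = 4(2), which is 4n not 4n+2, so ring C is not aromatic (cyclooctatetraene) — cyclooctatetraene distorts into a non-planar tub to avoid antiaromaticity.
Aromatic: B. Total: 1.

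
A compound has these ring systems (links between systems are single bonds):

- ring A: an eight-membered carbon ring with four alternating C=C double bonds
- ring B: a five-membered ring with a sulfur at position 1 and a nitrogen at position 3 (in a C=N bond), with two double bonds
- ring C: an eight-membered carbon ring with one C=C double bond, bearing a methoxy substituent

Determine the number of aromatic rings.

1

Ring A has only sp² ring atoms; a planar conformation would have a fully conjugated π system of 8 electrons. But 8 = 4(2), which is 4n not 4n+2, so ring A is not aromatic (cyclooctatetraene) — cyclooctatetraene distorts into a non-planar tub to avoid antiaromaticity.
Ring B is fully conjugated (every ring atom contributes a p orbital); 2 ring double bonds (4 π electrons) plus a heteroatom lone pair (2) give 6 π electrons. That satisfies 4n+2 with n=1, so ring B is aromatic (thiazole).
Ring C has six sp³ carbons, so it is not fully conjugated — not aromatic (cyclooctene).
Aromatic: B. Total: 1.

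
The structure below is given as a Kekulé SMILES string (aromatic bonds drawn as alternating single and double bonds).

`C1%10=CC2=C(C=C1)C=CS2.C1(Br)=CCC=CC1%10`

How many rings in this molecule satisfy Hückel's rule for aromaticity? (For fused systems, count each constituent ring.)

2

The SMILES encodes a six-membered carbon ring with three alternating C=C double bonds, fused to a five-membered ring containing one sulfur and two C=C double bonds; a six-membered carbon ring with two isolated C=C double bonds and two sp³ carbons.
The fused 6/5-membered bicyclic (with one sulfur) is a single π system with 9 sp² atoms and 10 π electrons from ring double bonds plus a heteroatom lone pair. 10 = 4(2)+2, so the system is aromatic and both rings count as aromatic (benzothiophene).
The 6-membered ring has two sp³ carbons, so it is not fully conjugated — not aromatic (1,4-cyclohexadiene).
2 of the 3 rings are aromatic. Total: 2.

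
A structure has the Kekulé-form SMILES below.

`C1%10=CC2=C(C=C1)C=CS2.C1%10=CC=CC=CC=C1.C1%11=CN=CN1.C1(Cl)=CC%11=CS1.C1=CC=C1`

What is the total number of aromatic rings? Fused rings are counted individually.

The SMILES encodes a six-membered carbon ring with three alternating C=C double bonds, fused to a five-membered ring containing one sulfur and two C=C double bonds; an eight-membered carbon ring with four alternating C=C double bonds; a five-membered ring with nitrogens at positions 1 and 3 (one bearing H, one in a C=N bond) and two double bonds; a five-membered ring of four carbons and one sulfur, with two C=C double bonds; a four-membered carbon ring with two alternating C=C double bonds.
The fused 6/5-membered bicyclic (with one sulfur) is a single π system with 9 sp² atoms and 10 π electrons from ring double bonds plus a heteroatom lone pair. 10 = 4(2)+2, so the system is aromatic and both rings count as aromatic (benzothiophene).
The 8-membered ring has only sp² ring atoms; a planar conformation would have a fully conjugated π system of 8 electrons. But 8 = 4(2), which is 4n not 4n+2, so it is not aromatic (cyclooctatetraene) — cyclooctatetraene distorts into a non-planar tub to avoid antiaromaticity.
The 5-membered ring with two nitrogens (one N–H, one =N–) is planar and fully conjugated; 2 ring double bonds (4 π electrons) plus a heteroatom lone pair (2) give 6 π electrons. Since 6 = 4n+2 (n=1), it is aromatic (imidazole).
The 5-membered ring with one sulfur has a continuous p-orbital overlap around the ring; 2 ring double bonds (4 π electrons) plus a heteroatom lone pair (2) give 6 π electrons. 6 = 4(1)+2, so it is aromatic (thiophene).
The 4-membered ring has only sp² ring atoms; a planar conformation would have a fully conjugated π system of 4 electrons. But 4 = 4(1), which is 4n not 4n+2, so it is not aromatic (cyclobutadiene) — cyclobutadiene is antiaromatic and distorts to a rectangle.
4 of the 6 rings are aromatic. Total: 4.

4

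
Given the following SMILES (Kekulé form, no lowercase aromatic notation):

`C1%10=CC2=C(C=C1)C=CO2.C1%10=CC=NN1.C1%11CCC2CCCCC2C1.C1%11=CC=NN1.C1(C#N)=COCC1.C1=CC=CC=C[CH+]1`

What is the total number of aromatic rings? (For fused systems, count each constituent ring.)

5

The SMILES encodes a six-membered carbon ring with three alternating C=C double bonds, fused to a five-membered ring containing one oxygen and two C=C double bonds; a five-membered ring with two adjacent nitrogens (one bearing H, one in a double bond) and two double bonds; two fused six-membered saturated carbon rings; a five-membered ring with two adjacent nitrogens (one bearing H, one in a double bond) and two double bonds; a five-membered ring of four carbons and one oxygen, with one C=C double bond and two sp³ carbons; a seven-membered all-carbon ring bearing a positive charge on one carbon, with three C=C double bonds.
The fused 6/5-membered bicyclic (with one oxygen) is a single π system with 9 sp² atoms and 10 π electrons from ring double bonds plus a heteroatom lone pair. 10 = 4(2)+2, so the system is aromatic and both rings count as aromatic (benzofuran).
The 5-membered ring with two adjacent nitrogens (one N–H, one =N–) is planar and fully conjugated; 2 ring double bonds (4 π electrons) plus a heteroatom lone pair (2) give 6 π electrons. Since 6 = 4n+2 (n=1), it is aromatic (pyrazole).
The 6-membered ring has only sp³ atoms, so it is not fully conjugated — not aromatic (cyclohexane ring).
The second 6-membered ring has only sp³ atoms, so it is not fully conjugated — not aromatic (cyclohexane ring).
The second 5-membered ring with two adjacent nitrogens (one N–H, one =N–) is fully conjugated (every ring atom contributes a p orbital); 2 ring double bonds (4 π electrons) plus a heteroatom lone pair (2) give 6 π electrons. Since 6 = 4n+2 (n=1), it is aromatic (pyrazole).
The 5-membered ring with one oxygen has two sp³ carbons, so it is not fully conjugated — not aromatic (2,3-dihydrofuran).
The 7-membered ring is planar and fully conjugated; 3 ring double bonds (6 π electrons) plus the carbocation's empty p orbital (0, but keeps the ring conjugated) give 6 π electrons. That satisfies 4n+2 with n=1, so it is aromatic (tropylium cation).
5 of the 8 rings are aromatic. Total: 5.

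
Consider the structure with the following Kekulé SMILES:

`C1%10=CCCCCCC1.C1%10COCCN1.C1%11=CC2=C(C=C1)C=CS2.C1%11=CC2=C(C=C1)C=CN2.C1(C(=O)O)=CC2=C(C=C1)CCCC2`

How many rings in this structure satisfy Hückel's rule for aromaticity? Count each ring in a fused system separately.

5

The SMILES encodes an eight-membered carbon ring with one C=C double bond; a six-membered saturated ring with an oxygen and an N–H nitrogen at positions 1 and 4; a six-membered carbon ring with three alternating C=C double bonds, fused to a five-membered ring containing one sulfur and two C=C double bonds; a six-membered carbon ring with three alternating C=C double bonds, fused to a five-membered ring containing one N–H nitrogen and two C=C double bonds; a six-membered carbon ring with three alternating C=C double bonds, fused to a saturated six-membered carbon ring.
The 8-membered ring has six sp³ carbons, so it is not fully conjugated — not aromatic (cyclooctene).
The 6-membered ring with one oxygen and one N–H (1,4) has only sp³ atoms, so it is not fully conjugated — not aromatic (morpholine).
The fused 6/5-membered bicyclic (with one sulfur) is a single π system with 9 sp² atoms and 10 π electrons from ring double bonds plus a heteroatom lone pair. 10 = 4(2)+2, so the system is aromatic and both rings count as aromatic (benzothiophene).
The fused 6/5-membered bicyclic (with one N–H) is a single π system with 9 sp² atoms and 10 π electrons from ring double bonds plus a heteroatom lone pair. 10 = 4(2)+2, so the system is aromatic and both rings count as aromatic (indole).
The 6-membered ring has a continuous p-orbital overlap around the ring; 3 ring double bonds give 6 π electrons. Since 6 = 4n+2 (n=1), it is aromatic (benzene ring).
The second 6-membered ring has four sp³ carbons, so it is not fully conjugated — not aromatic (cyclohexane ring).
5 of the 8 rings are aromatic. Total: 5.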